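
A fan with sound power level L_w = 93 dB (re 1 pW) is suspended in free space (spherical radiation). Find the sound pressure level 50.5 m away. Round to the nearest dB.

48 dB

L_p = L_w − 10·log₁₀(4π·r²) with r = 50.5 m.
4π·r² = 3.205e+04 m², 10·log₁₀ of that is 45.058 dB.
L_p = 93 − 45.058 = 47.94 dB.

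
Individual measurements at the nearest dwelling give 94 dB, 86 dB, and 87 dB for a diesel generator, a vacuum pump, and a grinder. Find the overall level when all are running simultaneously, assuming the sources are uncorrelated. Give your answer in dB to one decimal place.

Incoherent sources combine by intensity addition: L_total = 10·log₁₀(Σ 10^(L_i/10)).
Σ 10^(L/10) = 10^(94/10) + 10^(86/10) + 10^(87/10) = 3.411e+09.
L_total = 10·log₁₀(3.411e+09) = 95.33 dB.

95.3 dB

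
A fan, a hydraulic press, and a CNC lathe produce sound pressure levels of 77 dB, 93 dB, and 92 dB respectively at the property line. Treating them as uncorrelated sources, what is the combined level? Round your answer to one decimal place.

95.6 dB

Incoherent sources combine by intensity addition: L_total = 10·log₁₀(Σ 10^(L_i/10)).
Σ 10^(L/10) = 10^(77/10) + 10^(93/10) + 10^(92/10) = 3.630e+09.
L_total = 10·log₁₀(3.630e+09) = 95.60 dB.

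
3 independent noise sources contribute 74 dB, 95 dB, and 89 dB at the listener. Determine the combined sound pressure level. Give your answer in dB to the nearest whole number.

96 dB

For uncorrelated sources the intensities add, so convert each level to linear form, sum, and take 10·log₁₀ of the total.
Σ 10^(L/10) = 10^(74/10) + 10^(95/10) + 10^(89/10) = 3.982e+09.
L_total = 10·log₁₀(3.982e+09) = 96.00 dB.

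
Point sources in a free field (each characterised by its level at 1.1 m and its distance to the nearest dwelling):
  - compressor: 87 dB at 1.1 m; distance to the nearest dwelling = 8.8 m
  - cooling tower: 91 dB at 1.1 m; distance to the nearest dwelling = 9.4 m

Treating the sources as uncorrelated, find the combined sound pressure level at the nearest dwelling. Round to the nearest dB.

74 dB

Propagate each source to the receiver with L = L_ref − 20·log₁₀(r/r_ref), then add intensities.
compressor: 87 − 20·log₁₀(8.8/1.1) = 87 − 18.06 = 68.94 dB.
cooling tower: 91 − 20·log₁₀(9.4/1.1) = 91 − 18.63 = 72.37 dB.
Σ 10^(L/10) = 2.507e+07 → L_total = 10·log₁₀(2.507e+07) = 73.99 dB.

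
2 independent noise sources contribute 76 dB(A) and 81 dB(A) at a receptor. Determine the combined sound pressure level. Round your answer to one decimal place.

Incoherent sources combine by intensity addition: L_total = 10·log₁₀(Σ 10^(L_i/10)).
Σ 10^(L/10) = 10^(76/10) + 10^(81/10) = 1.657e+08.
L_total = 10·log₁₀(1.657e+08) = 82.19 dB(A).

82.2 dB(A)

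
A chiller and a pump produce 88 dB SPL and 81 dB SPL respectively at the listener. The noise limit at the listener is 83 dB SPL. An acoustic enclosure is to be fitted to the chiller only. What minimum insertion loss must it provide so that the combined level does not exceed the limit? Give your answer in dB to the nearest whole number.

9 dB

The untreated sources together contribute 10^(81/10) = 1.259e+08, i.e. 81.00 dB SPL.
The limit corresponds to 10^(83/10) = 1.995e+08; subtracting the fixed part leaves 7.363e+07 for the chiller, i.e. 78.67 dB SPL.
So the chiller must be reduced from 88 to 78.67 dB SPL: IL = 9.33 dB.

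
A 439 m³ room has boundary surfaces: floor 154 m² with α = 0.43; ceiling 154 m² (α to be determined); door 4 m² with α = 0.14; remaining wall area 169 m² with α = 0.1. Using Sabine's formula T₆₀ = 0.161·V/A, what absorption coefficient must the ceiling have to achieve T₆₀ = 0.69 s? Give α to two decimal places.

0.12

A = 0.161·V/T₆₀ = 0.161·439/0.69 = 102.43 m² sabins.
Absorption from the other surfaces = 154·0.43 + 4·0.14 + 169·0.1 = 83.68 m², so the ceiling must supply 18.75 m² over 154 m².
α = 18.75/154 = 0.122.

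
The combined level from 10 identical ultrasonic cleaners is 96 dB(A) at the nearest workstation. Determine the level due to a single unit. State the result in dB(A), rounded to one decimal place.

86.0 dB(A)

10 equal contributions raise the level by 10·log₁₀ 10 = 10.000 dB, so each unit alone gives 96 − 10.000.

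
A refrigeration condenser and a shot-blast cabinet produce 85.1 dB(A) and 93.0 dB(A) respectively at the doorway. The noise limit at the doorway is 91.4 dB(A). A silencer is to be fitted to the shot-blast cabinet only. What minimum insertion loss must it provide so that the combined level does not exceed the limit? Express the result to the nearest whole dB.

Everything except the shot-blast cabinet sums to 10^(85.1/10) = 3.236e+08 in linear terms, 85.10 dB(A).
To meet 91.4 dB(A) overall, the treated shot-blast cabinet may contribute at most 10^(91.4/10) − 3.236e+08 = 1.057e+09, i.e. 90.24 dB(A).
So the shot-blast cabinet must be reduced from 93.0 to 90.24 dB(A): IL = 2.76 dB.

3 dB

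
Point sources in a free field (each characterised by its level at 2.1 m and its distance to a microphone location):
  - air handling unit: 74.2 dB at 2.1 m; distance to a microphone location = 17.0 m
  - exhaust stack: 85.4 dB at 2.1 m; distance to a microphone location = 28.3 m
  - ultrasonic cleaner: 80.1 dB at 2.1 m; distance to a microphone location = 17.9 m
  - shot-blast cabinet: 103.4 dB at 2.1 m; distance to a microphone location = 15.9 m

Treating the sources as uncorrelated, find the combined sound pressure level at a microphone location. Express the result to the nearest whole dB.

86 dB

Propagate each source to the receiver with L = L_ref − 20·log₁₀(r/r_ref), then add intensities.
air handling unit: 74.2 − 20·log₁₀(17.0/2.1) = 74.2 − 18.16 = 56.04 dB.
exhaust stack: 85.4 − 20·log₁₀(28.3/2.1) = 85.4 − 22.59 = 62.81 dB.
ultrasonic cleaner: 80.1 − 20·log₁₀(17.9/2.1) = 80.1 − 18.61 = 61.49 dB.
shot-blast cabinet: 103.4 − 20·log₁₀(15.9/2.1) = 103.4 − 17.58 = 85.82 dB.
Σ 10^(L/10) = 3.854e+08 → L_total = 10·log₁₀(3.854e+08) = 85.86 dB.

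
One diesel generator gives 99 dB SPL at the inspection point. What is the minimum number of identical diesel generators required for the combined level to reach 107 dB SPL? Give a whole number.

7

The shortfall is 107 − 99 = 8.0 dB, and N units add 10·log₁₀ N, so need 10·log₁₀ N ≥ 8.0.
N ≥ 10^(8.0/10) = 6.310, so N = 7.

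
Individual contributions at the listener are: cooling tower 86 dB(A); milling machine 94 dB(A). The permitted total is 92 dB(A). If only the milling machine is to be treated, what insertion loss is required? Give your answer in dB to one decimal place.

3.3 dB

Everything except the milling machine sums to 10^(86/10) = 3.981e+08 in linear terms, 86.00 dB(A).
To meet 92 dB(A) overall, the treated milling machine may contribute at most 10^(92/10) − 3.981e+08 = 1.187e+09, i.e. 90.74 dB(A).
Required insertion loss = 94 − 90.74 = 3.26 dB.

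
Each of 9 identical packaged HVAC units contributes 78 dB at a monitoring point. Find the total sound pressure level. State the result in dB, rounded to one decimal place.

87.5 dB

N identical incoherent sources raise the level by 10·log₁₀ N.
L_total = 78 + 10·log₁₀(9) = 78 + 9.542 = 87.54 dB.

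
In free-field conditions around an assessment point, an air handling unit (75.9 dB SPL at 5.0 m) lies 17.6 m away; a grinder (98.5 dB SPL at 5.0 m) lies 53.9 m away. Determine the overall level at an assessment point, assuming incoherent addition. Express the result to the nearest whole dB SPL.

78 dB SPL

Propagate each source to the receiver with L = L_ref − 20·log₁₀(r/r_ref), then add intensities.
air handling unit: 75.9 − 20·log₁₀(17.6/5.0) = 75.9 − 10.93 = 64.97 dB SPL.
grinder: 98.5 − 20·log₁₀(53.9/5.0) = 98.5 − 20.65 = 77.85 dB SPL.
Σ 10^(L/10) = 6.406e+07 → L_total = 10·log₁₀(6.406e+07) = 78.07 dB SPL.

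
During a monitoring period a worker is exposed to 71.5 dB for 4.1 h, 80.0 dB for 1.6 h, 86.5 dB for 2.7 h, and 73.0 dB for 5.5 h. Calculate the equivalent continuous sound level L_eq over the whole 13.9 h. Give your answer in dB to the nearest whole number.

80 dB

The energy average is taken in the linear domain: L_eq = 10·log₁₀[(Σ tᵢ·10^(Lᵢ/10))/T], T = 13.9 h.
Σ tᵢ·10^(Lᵢ/10) = 4.1·10^(71.5/10) + 1.6·10^(80.0/10) + 2.7·10^(86.5/10) + 5.5·10^(73.0/10) = 1.534e+09.
L_eq = 10·log₁₀(1.534e+09/13.9) = 80.43 dB.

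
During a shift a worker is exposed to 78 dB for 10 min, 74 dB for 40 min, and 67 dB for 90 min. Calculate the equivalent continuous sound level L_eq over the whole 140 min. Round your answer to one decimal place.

71.7 dB

Weight each interval's intensity by its duration and average over T = 140 min:
Σ tᵢ·10^(Lᵢ/10) = 10·10^(78/10) + 40·10^(74/10) + 90·10^(67/10) = 2.087e+09.
L_eq = 10·log₁₀(2.087e+09/140) = 71.73 dB.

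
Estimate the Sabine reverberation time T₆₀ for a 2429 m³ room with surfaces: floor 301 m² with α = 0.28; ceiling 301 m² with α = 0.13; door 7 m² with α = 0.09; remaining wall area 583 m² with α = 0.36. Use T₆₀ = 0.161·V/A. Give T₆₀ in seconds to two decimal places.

Total absorption A = 301·0.28 + 301·0.13 + 7·0.09 + 583·0.36 = 333.92 m² sabins.
T₆₀ = 0.161·V/A = 0.161·2429/333.92 = 1.171 s.

1.17 s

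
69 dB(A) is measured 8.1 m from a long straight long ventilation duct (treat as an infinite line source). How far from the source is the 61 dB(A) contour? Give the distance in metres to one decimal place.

51.1 m

For a line source L₁ − L₂ = 10·log₁₀(r₂/r₁), so r₂ = r₁·10^((L₁−L₂)/10).
r₂ = 8.1·10^((69−61)/10) = 8.1·10^(8.0/10) = 51.11 m.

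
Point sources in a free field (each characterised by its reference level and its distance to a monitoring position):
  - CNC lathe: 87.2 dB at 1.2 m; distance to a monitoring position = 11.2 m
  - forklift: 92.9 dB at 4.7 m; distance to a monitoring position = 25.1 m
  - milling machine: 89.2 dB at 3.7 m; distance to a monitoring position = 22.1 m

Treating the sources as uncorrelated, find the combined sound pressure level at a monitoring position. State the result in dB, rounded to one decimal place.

Apply inverse-square spreading to bring every level to the receiver, then sum 10^(L/10).
CNC lathe: 87.2 − 20·log₁₀(11.2/1.2) = 87.2 − 19.40 = 67.80 dB.
forklift: 92.9 − 20·log₁₀(25.1/4.7) = 92.9 − 14.55 = 78.35 dB.
milling machine: 89.2 − 20·log₁₀(22.1/3.7) = 89.2 − 15.52 = 73.68 dB.
Σ 10^(L/10) = 9.771e+07 → L_total = 10·log₁₀(9.771e+07) = 79.90 dB.

79.9 dB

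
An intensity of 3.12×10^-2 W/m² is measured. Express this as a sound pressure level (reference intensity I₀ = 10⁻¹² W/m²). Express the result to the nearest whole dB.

I/I₀ = 3.12×10^-2/10⁻¹² = 3.12×10^10, and L = 10·log₁₀(I/I₀).
L = 10·(0.4942 + 10) = 104.94 dB.

105 dB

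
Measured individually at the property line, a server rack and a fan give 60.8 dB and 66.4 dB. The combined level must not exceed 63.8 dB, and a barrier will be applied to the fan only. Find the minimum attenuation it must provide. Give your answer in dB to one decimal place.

Everything except the fan sums to 10^(60.8/10) = 1.202e+06 in linear terms, 60.80 dB.
To meet 63.8 dB overall, the treated fan may contribute at most 10^(63.8/10) − 1.202e+06 = 1.197e+06, i.e. 60.78 dB.
Required insertion loss = 66.4 − 60.78 = 5.62 dB.

5.6 dB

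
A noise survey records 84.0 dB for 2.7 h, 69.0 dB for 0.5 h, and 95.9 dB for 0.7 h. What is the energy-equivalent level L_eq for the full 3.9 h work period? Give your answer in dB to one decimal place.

L_eq = 10·log₁₀[(1/T)·Σ tᵢ·10^(Lᵢ/10)] with T = 3.9 h.
Σ tᵢ·10^(Lᵢ/10) = 2.7·10^(84.0/10) + 0.5·10^(69.0/10) + 0.7·10^(95.9/10) = 3.405e+09.
L_eq = 10·log₁₀(3.405e+09/3.9) = 89.41 dB.

89.4 dB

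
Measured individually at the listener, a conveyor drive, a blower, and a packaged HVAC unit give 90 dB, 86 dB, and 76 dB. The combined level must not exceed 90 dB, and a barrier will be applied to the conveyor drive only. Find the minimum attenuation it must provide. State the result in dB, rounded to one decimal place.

2.5 dB

Everything except the conveyor drive sums to 10^(86/10) + 10^(76/10) = 4.379e+08 in linear terms, 86.41 dB.
The limit corresponds to 10^(90/10) = 1.000e+09; subtracting the fixed part leaves 5.621e+08 for the conveyor drive, i.e. 87.50 dB.
Required insertion loss = 90 − 87.50 = 2.50 dB.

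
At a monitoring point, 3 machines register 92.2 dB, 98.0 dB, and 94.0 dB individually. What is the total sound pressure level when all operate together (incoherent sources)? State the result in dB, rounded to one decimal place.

For uncorrelated sources the intensities add, so convert each level to linear form, sum, and take 10·log₁₀ of the total.
Σ 10^(L/10) = 10^(92.2/10) + 10^(98.0/10) + 10^(94.0/10) = 1.048e+10.
L_total = 10·log₁₀(1.048e+10) = 100.20 dB.

100.2 dB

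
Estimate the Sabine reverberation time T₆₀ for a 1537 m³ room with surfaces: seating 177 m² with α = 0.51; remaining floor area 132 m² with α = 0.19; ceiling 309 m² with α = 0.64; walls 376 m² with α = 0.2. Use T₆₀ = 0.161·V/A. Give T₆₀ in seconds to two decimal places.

Total absorption A = 177·0.51 + 132·0.19 + 309·0.64 + 376·0.2 = 388.31 m² sabins.
T₆₀ = 0.161 × 1537 / 388.31 = 0.637 s.

0.64 s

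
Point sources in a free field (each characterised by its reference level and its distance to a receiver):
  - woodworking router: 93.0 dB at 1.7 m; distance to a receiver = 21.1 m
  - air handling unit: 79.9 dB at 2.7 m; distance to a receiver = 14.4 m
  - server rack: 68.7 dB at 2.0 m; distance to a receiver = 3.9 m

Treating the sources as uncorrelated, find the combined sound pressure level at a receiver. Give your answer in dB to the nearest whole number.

First find each source's level at the receiver (point-source: −20·log₁₀(r/r_ref)), then combine on an intensity basis.
woodworking router: 93.0 − 20·log₁₀(21.1/1.7) = 93.0 − 21.88 = 71.12 dB.
air handling unit: 79.9 − 20·log₁₀(14.4/2.7) = 79.9 − 14.54 = 65.36 dB.
server rack: 68.7 − 20·log₁₀(3.9/2.0) = 68.7 − 5.80 = 62.90 dB.
Σ 10^(L/10) = 1.834e+07 → L_total = 10·log₁₀(1.834e+07) = 72.63 dB.

73 dB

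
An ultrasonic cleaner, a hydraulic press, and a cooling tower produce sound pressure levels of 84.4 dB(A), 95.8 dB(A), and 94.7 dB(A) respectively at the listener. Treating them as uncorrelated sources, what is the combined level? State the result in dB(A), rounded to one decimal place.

98.5 dB(A)

Incoherent sources combine by intensity addition: L_total = 10·log₁₀(Σ 10^(L_i/10)).
Σ 10^(L/10) = 10^(84.4/10) + 10^(95.8/10) + 10^(94.7/10) = 7.029e+09.
L_total = 10·log₁₀(7.029e+09) = 98.47 dB(A).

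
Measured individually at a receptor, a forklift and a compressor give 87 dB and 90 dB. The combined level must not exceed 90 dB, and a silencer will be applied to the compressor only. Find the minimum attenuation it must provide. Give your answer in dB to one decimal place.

Everything except the compressor sums to 10^(87/10) = 5.012e+08 in linear terms, 87.00 dB.
The limit corresponds to 10^(90/10) = 1.000e+09; subtracting the fixed part leaves 4.988e+08 for the compressor, i.e. 86.98 dB.
Required insertion loss = 90 − 86.98 = 3.02 dB.

3.0 dB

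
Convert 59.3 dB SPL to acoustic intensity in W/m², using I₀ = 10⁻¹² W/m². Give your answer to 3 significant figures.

L = 10·log₁₀(I/I₀) ⇒ I = I₀·10^(L/10) = 10⁻¹² × 10^5.93.

8.51e-07 W/m²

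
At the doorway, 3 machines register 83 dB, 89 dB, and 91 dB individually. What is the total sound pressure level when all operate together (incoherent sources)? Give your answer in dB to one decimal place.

93.5 dB

For uncorrelated sources the intensities add, so convert each level to linear form, sum, and take 10·log₁₀ of the total.
Σ 10^(L/10) = 10^(83/10) + 10^(89/10) + 10^(91/10) = 2.253e+09.
L_total = 10·log₁₀(2.253e+09) = 93.53 dB.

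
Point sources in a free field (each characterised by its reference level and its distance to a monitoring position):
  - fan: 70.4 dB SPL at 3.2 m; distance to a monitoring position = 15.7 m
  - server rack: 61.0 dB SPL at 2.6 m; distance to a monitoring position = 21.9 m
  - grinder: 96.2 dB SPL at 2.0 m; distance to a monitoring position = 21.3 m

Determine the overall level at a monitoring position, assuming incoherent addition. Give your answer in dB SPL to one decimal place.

First find each source's level at the receiver (point-source: −20·log₁₀(r/r_ref)), then combine on an intensity basis.
fan: 70.4 − 20·log₁₀(15.7/3.2) = 70.4 − 13.81 = 56.59 dB SPL.
server rack: 61.0 − 20·log₁₀(21.9/2.6) = 61.0 − 18.51 = 42.49 dB SPL.
grinder: 96.2 − 20·log₁₀(21.3/2.0) = 96.2 − 20.55 = 75.65 dB SPL.
Σ 10^(L/10) = 3.723e+07 → L_total = 10·log₁₀(3.723e+07) = 75.71 dB SPL.

75.7 dB SPL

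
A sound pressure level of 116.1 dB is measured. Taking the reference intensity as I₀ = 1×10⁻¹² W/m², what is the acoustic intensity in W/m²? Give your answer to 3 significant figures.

0.407 W/m²

I/I₀ = 10^(116.1/10) = 4.074e+11, so I = 4.074e+11 × 10⁻¹² W/m².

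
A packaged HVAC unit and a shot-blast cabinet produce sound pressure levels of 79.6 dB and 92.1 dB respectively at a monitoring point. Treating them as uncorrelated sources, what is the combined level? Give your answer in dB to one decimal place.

Incoherent sources combine by intensity addition: L_total = 10·log₁₀(Σ 10^(L_i/10)).
Σ 10^(L/10) = 10^(79.6/10) + 10^(92.1/10) = 1.713e+09.
L_total = 10·log₁₀(1.713e+09) = 92.34 dB.

92.3 dB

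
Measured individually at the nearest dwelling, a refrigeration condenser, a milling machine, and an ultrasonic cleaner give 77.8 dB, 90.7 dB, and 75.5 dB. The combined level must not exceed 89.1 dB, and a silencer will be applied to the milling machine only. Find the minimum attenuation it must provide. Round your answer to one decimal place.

2.1 dB

The untreated sources together contribute 10^(77.8/10) + 10^(75.5/10) = 9.574e+07, i.e. 79.81 dB.
The limit corresponds to 10^(89.1/10) = 8.128e+08; subtracting the fixed part leaves 7.171e+08 for the milling machine, i.e. 88.56 dB.
Required insertion loss = 90.7 − 88.56 = 2.14 dB.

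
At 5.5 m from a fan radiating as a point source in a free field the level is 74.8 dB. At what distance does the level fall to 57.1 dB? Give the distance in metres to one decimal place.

42.2 m

Point-source spreading drops the level by 20·log₁₀(r₂/r₁); inverting, r₂/r₁ = 10^(ΔL/20).
r₂ = 5.5·10^((74.8−57.1)/20) = 5.5·10^(17.7/20) = 42.20 m.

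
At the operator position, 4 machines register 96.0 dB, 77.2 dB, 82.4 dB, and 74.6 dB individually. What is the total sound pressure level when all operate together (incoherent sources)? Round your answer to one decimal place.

96.3 dB

For uncorrelated sources the intensities add, so convert each level to linear form, sum, and take 10·log₁₀ of the total.
Σ 10^(L/10) = 10^(96.0/10) + 10^(77.2/10) + 10^(82.4/10) + 10^(74.6/10) = 4.236e+09.
L_total = 10·log₁₀(4.236e+09) = 96.27 dB.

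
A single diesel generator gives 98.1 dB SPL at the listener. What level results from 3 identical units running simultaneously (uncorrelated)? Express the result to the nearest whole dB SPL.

N identical incoherent sources raise the level by 10·log₁₀ N.
L_total = 98.1 + 10·log₁₀(3) = 98.1 + 4.771 = 102.87 dB SPL.

103 dB SPL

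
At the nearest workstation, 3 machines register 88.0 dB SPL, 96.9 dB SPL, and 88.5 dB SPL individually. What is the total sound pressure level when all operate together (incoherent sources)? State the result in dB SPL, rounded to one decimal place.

Incoherent sources combine by intensity addition: L_total = 10·log₁₀(Σ 10^(L_i/10)).
Σ 10^(L/10) = 10^(88.0/10) + 10^(96.9/10) + 10^(88.5/10) = 6.237e+09.
L_total = 10·log₁₀(6.237e+09) = 97.95 dB SPL.

97.9 dB SPL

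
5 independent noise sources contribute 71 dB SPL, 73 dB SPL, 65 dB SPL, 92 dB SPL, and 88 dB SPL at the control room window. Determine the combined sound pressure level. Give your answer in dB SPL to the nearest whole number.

For uncorrelated sources the intensities add, so convert each level to linear form, sum, and take 10·log₁₀ of the total.
Σ 10^(L/10) = 10^(71/10) + 10^(73/10) + 10^(65/10) + 10^(92/10) + 10^(88/10) = 2.252e+09.
L_total = 10·log₁₀(2.252e+09) = 93.52 dB SPL.

94 dB SPL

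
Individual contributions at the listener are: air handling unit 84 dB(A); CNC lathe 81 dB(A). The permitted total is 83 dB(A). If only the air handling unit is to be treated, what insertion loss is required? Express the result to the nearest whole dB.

The untreated sources together contribute 10^(81/10) = 1.259e+08, i.e. 81.00 dB(A).
To meet 83 dB(A) overall, the treated air handling unit may contribute at most 10^(83/10) − 1.259e+08 = 7.363e+07, i.e. 78.67 dB(A).
So the air handling unit must be reduced from 84 to 78.67 dB(A): IL = 5.33 dB.

5 dB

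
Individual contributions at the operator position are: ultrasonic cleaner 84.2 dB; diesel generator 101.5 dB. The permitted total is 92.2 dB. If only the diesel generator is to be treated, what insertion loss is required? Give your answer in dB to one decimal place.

10.0 dB

The untreated sources together contribute 10^(84.2/10) = 2.630e+08, i.e. 84.20 dB.
The limit corresponds to 10^(92.2/10) = 1.660e+09; subtracting the fixed part leaves 1.397e+09 for the diesel generator, i.e. 91.45 dB.
So the diesel generator must be reduced from 101.5 to 91.45 dB: IL = 10.05 dB.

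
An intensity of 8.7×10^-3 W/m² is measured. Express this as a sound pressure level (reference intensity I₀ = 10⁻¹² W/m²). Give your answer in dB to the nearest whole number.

L = 10·log₁₀(I/I₀) = 10·log₁₀(8.7×10^-3/10⁻¹²) = 10·log₁₀(8.7×10^9).
L = 10·(0.9395 + 9) = 99.40 dB.

99 dB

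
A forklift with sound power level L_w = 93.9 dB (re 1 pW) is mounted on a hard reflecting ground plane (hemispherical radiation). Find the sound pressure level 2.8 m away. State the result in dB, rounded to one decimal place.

L_p = L_w − 10·log₁₀(2π·r²) with r = 2.8 m.
2π·r² = 49.26 m², 10·log₁₀ of that is 16.925 dB.
L_p = 93.9 − 16.925 = 76.98 dB.

77.0 dB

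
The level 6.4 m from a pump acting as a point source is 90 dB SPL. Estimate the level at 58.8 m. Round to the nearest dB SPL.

71 dB SPL

Point-source attenuation: ΔL = 20·log₁₀(r₂/r₁) = 20·log₁₀(58.8/6.4) = 19.264 dB.
L₂ = 90 − 20·log₁₀(58.8/6.4) = 90 − 19.264 = 70.74 dB SPL.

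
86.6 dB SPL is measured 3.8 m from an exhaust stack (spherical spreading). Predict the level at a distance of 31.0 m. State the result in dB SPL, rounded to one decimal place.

68.4 dB SPL

For a point source, L₂ = L₁ − 20·log₁₀(r₂/r₁).
L₂ = 86.6 − 20·log₁₀(31.0/3.8) = 86.6 − 18.232 = 68.37 dB SPL.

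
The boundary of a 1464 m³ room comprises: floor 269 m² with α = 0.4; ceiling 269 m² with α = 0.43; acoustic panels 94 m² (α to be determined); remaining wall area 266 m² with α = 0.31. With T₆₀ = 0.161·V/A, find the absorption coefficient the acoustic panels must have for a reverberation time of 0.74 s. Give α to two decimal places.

A = 0.161·V/T₆₀ = 0.161·1464/0.74 = 318.52 m² sabins.
Absorption from the other surfaces = 269·0.4 + 269·0.43 + 266·0.31 = 305.73 m², so the acoustic panels must supply 12.79 m² over 94 m².
α = 12.79/94 = 0.136.

0.14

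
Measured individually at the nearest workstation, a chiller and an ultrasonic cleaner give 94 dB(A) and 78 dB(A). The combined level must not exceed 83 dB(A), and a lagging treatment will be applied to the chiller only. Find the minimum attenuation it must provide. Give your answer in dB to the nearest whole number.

The untreated sources together contribute 10^(78/10) = 6.310e+07, i.e. 78.00 dB(A).
To meet 83 dB(A) overall, the treated chiller may contribute at most 10^(83/10) − 6.310e+07 = 1.364e+08, i.e. 81.35 dB(A).
Required insertion loss = 94 − 81.35 = 12.65 dB.

13 dB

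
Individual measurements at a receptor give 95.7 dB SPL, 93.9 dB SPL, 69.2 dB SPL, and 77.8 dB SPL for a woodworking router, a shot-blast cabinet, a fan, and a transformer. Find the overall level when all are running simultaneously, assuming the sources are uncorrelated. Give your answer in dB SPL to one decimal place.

Incoherent sources combine by intensity addition: L_total = 10·log₁₀(Σ 10^(L_i/10)).
Σ 10^(L/10) = 10^(95.7/10) + 10^(93.9/10) + 10^(69.2/10) + 10^(77.8/10) = 6.239e+09.
L_total = 10·log₁₀(6.239e+09) = 97.95 dB SPL.

98.0 dB SPL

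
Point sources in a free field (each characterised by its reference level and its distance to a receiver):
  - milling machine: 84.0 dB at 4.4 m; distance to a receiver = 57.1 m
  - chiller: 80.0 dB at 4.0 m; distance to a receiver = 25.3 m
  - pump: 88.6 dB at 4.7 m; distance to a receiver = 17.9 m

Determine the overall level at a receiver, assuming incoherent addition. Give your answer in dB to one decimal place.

77.3 dB

First find each source's level at the receiver (point-source: −20·log₁₀(r/r_ref)), then combine on an intensity basis.
milling machine: 84.0 − 20·log₁₀(57.1/4.4) = 84.0 − 22.26 = 61.74 dB.
chiller: 80.0 − 20·log₁₀(25.3/4.0) = 80.0 − 16.02 = 63.98 dB.
pump: 88.6 − 20·log₁₀(17.9/4.7) = 88.6 − 11.62 = 76.98 dB.
Σ 10^(L/10) = 5.394e+07 → L_total = 10·log₁₀(5.394e+07) = 77.32 dB.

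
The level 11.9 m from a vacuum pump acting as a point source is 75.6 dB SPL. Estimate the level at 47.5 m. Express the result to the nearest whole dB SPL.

64 dB SPL

For a point source, L₂ = L₁ − 20·log₁₀(r₂/r₁).
L₂ = 75.6 − 20·log₁₀(47.5/11.9) = 75.6 − 12.023 = 63.58 dB SPL.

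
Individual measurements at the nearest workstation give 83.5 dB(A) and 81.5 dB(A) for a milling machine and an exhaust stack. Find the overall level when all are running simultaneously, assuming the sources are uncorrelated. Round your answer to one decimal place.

85.6 dB(A)

Incoherent sources combine by intensity addition: L_total = 10·log₁₀(Σ 10^(L_i/10)).
Σ 10^(L/10) = 10^(83.5/10) + 10^(81.5/10) = 3.651e+08.
L_total = 10·log₁₀(3.651e+08) = 85.62 dB(A).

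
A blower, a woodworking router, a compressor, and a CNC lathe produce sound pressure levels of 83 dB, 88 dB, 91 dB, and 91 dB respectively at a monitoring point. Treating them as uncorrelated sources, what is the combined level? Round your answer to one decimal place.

Incoherent sources combine by intensity addition: L_total = 10·log₁₀(Σ 10^(L_i/10)).
Σ 10^(L/10) = 10^(83/10) + 10^(88/10) + 10^(91/10) + 10^(91/10) = 3.348e+09.
L_total = 10·log₁₀(3.348e+09) = 95.25 dB.

95.2 dB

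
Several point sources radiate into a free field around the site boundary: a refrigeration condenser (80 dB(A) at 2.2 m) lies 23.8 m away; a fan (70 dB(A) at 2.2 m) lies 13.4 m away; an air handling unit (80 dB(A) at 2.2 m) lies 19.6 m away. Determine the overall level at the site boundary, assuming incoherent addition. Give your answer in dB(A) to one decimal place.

First find each source's level at the receiver (point-source: −20·log₁₀(r/r_ref)), then combine on an intensity basis.
refrigeration condenser: 80 − 20·log₁₀(23.8/2.2) = 80 − 20.68 = 59.32 dB(A).
fan: 70 − 20·log₁₀(13.4/2.2) = 70 − 15.69 = 54.31 dB(A).
air handling unit: 80 − 20·log₁₀(19.6/2.2) = 80 − 19.00 = 61.00 dB(A).
Σ 10^(L/10) = 2.384e+06 → L_total = 10·log₁₀(2.384e+06) = 63.77 dB(A).

63.8 dB(A)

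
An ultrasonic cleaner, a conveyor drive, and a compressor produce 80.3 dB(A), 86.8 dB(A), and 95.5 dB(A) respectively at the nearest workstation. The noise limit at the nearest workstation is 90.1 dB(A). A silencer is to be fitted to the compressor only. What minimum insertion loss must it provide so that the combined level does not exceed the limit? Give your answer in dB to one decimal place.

9.1 dB

The untreated sources together contribute 10^(80.3/10) + 10^(86.8/10) = 5.858e+08, i.e. 87.68 dB(A).
To meet 90.1 dB(A) overall, the treated compressor may contribute at most 10^(90.1/10) − 5.858e+08 = 4.375e+08, i.e. 86.41 dB(A).
So the compressor must be reduced from 95.5 to 86.41 dB(A): IL = 9.09 dB.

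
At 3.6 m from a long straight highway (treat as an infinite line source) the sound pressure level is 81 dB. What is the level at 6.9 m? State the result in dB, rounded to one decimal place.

Line-source attenuation: ΔL = 10·log₁₀(r₂/r₁) = 10·log₁₀(6.9/3.6) = 2.825 dB.
L₂ = 81 − 10·log₁₀(6.9/3.6) = 81 − 2.825 = 78.17 dB.

78.2 dB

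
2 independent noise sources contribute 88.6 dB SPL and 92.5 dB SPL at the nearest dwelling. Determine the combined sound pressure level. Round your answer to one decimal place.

Incoherent sources combine by intensity addition: L_total = 10·log₁₀(Σ 10^(L_i/10)).
Σ 10^(L/10) = 10^(88.6/10) + 10^(92.5/10) = 2.503e+09.
L_total = 10·log₁₀(2.503e+09) = 93.98 dB SPL.

94.0 dB SPL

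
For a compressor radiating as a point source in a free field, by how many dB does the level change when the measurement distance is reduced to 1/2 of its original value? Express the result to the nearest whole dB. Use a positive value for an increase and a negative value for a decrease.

Point-source spreading: ΔL = −20·log₁₀(r₂/r₁).
ΔL = −20·log₁₀(0.5) = +6.02 dB.

+6 dB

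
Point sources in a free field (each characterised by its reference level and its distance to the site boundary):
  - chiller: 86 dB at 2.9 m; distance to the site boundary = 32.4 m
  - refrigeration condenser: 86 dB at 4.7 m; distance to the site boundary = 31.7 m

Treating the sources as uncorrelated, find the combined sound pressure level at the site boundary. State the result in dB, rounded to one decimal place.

70.8 dB

Apply inverse-square spreading to bring every level to the receiver, then sum 10^(L/10).
chiller: 86 − 20·log₁₀(32.4/2.9) = 86 − 20.96 = 65.04 dB.
refrigeration condenser: 86 − 20·log₁₀(31.7/4.7) = 86 − 16.58 = 69.42 dB.
Σ 10^(L/10) = 1.194e+07 → L_total = 10·log₁₀(1.194e+07) = 70.77 dB.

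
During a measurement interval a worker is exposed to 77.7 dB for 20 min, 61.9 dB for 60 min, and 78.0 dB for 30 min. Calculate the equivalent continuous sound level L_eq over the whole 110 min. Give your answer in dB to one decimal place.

74.6 dB

Weight each interval's intensity by its duration and average over T = 110 min:
Σ tᵢ·10^(Lᵢ/10) = 20·10^(77.7/10) + 60·10^(61.9/10) + 30·10^(78.0/10) = 3.163e+09.
L_eq = 10·log₁₀(3.163e+09/110) = 74.59 dB.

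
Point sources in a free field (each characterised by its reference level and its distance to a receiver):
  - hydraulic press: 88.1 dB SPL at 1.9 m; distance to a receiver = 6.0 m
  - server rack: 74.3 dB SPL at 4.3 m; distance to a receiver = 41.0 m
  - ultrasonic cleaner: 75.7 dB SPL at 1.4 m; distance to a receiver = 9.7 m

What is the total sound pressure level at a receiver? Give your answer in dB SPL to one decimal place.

78.2 dB SPL

Apply inverse-square spreading to bring every level to the receiver, then sum 10^(L/10).
hydraulic press: 88.1 − 20·log₁₀(6.0/1.9) = 88.1 − 9.99 = 78.11 dB SPL.
server rack: 74.3 − 20·log₁₀(41.0/4.3) = 74.3 − 19.59 = 54.71 dB SPL.
ultrasonic cleaner: 75.7 − 20·log₁₀(9.7/1.4) = 75.7 − 16.81 = 58.89 dB SPL.
Σ 10^(L/10) = 6.581e+07 → L_total = 10·log₁₀(6.581e+07) = 78.18 dB SPL.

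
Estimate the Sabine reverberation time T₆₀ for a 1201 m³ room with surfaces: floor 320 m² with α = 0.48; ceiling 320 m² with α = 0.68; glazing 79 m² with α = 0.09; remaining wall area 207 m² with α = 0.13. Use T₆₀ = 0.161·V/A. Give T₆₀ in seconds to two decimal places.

0.48 s

Summing Sᵢαᵢ: 320·0.48 + 320·0.68 + 79·0.09 + 207·0.13 = 405.22 m².
T₆₀ = 0.161 × 1201 / 405.22 = 0.477 s.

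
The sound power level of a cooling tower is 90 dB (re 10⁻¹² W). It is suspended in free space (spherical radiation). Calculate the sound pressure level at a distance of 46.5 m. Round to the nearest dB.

46 dB

The power spreads over a sphere of area 4π·r², so L_p = L_w − 10·log₁₀(4π·r²).
4π·r² = 2.717e+04 m², 10·log₁₀ of that is 44.341 dB.
L_p = 90 − 44.341 = 45.66 dB.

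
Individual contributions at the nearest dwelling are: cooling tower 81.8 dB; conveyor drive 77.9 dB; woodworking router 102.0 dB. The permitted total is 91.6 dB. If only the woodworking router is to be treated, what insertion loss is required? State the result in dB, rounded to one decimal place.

The untreated sources together contribute 10^(81.8/10) + 10^(77.9/10) = 2.130e+08, i.e. 83.28 dB.
The limit corresponds to 10^(91.6/10) = 1.445e+09; subtracting the fixed part leaves 1.232e+09 for the woodworking router, i.e. 90.91 dB.
Required insertion loss = 102.0 − 90.91 = 11.09 dB.

11.1 dB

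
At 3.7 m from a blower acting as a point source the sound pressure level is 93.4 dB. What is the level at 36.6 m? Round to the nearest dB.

73 dB

Point-source attenuation: ΔL = 20·log₁₀(r₂/r₁) = 20·log₁₀(36.6/3.7) = 19.906 dB.
L₂ = 93.4 − 20·log₁₀(36.6/3.7) = 93.4 − 19.906 = 73.49 dB.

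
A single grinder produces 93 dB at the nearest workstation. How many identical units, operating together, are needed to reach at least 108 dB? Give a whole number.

The shortfall is 108 − 93 = 15.0 dB, and N units add 10·log₁₀ N, so need 10·log₁₀ N ≥ 15.0.
N ≥ 10^(15.0/10) = 31.623, so N = 32.

32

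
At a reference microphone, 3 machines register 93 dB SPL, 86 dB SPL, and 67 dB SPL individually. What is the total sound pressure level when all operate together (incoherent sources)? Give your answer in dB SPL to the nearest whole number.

For uncorrelated sources the intensities add, so convert each level to linear form, sum, and take 10·log₁₀ of the total.
Σ 10^(L/10) = 10^(93/10) + 10^(86/10) + 10^(67/10) = 2.398e+09.
L_total = 10·log₁₀(2.398e+09) = 93.80 dB SPL.

94 dB SPL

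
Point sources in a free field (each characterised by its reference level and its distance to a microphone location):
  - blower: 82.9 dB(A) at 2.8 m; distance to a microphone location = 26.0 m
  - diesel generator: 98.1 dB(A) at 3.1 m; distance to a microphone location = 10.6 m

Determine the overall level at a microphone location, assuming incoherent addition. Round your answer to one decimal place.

Propagate each source to the receiver with L = L_ref − 20·log₁₀(r/r_ref), then add intensities.
blower: 82.9 − 20·log₁₀(26.0/2.8) = 82.9 − 19.36 = 63.54 dB(A).
diesel generator: 98.1 − 20·log₁₀(10.6/3.1) = 98.1 − 10.68 = 87.42 dB(A).
Σ 10^(L/10) = 5.545e+08 → L_total = 10·log₁₀(5.545e+08) = 87.44 dB(A).

87.4 dB(A)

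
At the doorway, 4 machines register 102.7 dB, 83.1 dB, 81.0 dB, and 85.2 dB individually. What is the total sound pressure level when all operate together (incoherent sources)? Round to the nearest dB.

103 dB

Incoherent sources combine by intensity addition: L_total = 10·log₁₀(Σ 10^(L_i/10)).
Σ 10^(L/10) = 10^(102.7/10) + 10^(83.1/10) + 10^(81.0/10) + 10^(85.2/10) = 1.928e+10.
L_total = 10·log₁₀(1.928e+10) = 102.85 dB.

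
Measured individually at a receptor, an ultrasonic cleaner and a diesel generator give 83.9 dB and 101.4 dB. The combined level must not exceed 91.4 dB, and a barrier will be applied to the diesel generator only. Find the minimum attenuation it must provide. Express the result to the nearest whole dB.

11 dB

Everything except the diesel generator sums to 10^(83.9/10) = 2.455e+08 in linear terms, 83.90 dB.
The limit corresponds to 10^(91.4/10) = 1.380e+09; subtracting the fixed part leaves 1.135e+09 for the diesel generator, i.e. 90.55 dB.
So the diesel generator must be reduced from 101.4 to 90.55 dB: IL = 10.85 dB.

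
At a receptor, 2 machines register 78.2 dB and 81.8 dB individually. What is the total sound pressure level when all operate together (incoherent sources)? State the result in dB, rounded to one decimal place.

Incoherent sources combine by intensity addition: L_total = 10·log₁₀(Σ 10^(L_i/10)).
Σ 10^(L/10) = 10^(78.2/10) + 10^(81.8/10) = 2.174e+08.
L_total = 10·log₁₀(2.174e+08) = 83.37 dB.

83.4 dB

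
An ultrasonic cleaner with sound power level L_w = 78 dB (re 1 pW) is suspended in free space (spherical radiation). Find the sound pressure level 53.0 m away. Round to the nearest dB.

33 dB

L_p = L_w − 10·log₁₀(4π·r²) with r = 53.0 m.
4π·r² = 3.53e+04 m², 10·log₁₀ of that is 45.478 dB.
L_p = 78 − 45.478 = 32.52 dB.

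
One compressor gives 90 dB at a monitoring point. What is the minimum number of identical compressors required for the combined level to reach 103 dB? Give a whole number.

Need L₁ + 10·log₁₀ N ≥ 103, i.e. log₁₀ N ≥ 1.30.
N ≥ 10^(13.0/10) = 19.953, so N = 20.

20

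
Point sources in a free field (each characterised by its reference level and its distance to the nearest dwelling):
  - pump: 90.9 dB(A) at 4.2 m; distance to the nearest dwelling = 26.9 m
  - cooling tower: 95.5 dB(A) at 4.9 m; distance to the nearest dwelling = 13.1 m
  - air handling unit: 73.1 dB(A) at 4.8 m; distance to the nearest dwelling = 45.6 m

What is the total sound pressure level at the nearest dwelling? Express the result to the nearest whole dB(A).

Apply inverse-square spreading to bring every level to the receiver, then sum 10^(L/10).
pump: 90.9 − 20·log₁₀(26.9/4.2) = 90.9 − 16.13 = 74.77 dB(A).
cooling tower: 95.5 − 20·log₁₀(13.1/4.9) = 95.5 − 8.54 = 86.96 dB(A).
air handling unit: 73.1 − 20·log₁₀(45.6/4.8) = 73.1 − 19.55 = 53.55 dB(A).
Σ 10^(L/10) = 5.266e+08 → L_total = 10·log₁₀(5.266e+08) = 87.22 dB(A).

87 dB(A)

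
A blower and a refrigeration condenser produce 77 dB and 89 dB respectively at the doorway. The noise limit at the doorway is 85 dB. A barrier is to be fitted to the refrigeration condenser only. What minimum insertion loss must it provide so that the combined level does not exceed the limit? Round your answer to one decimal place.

4.7 dB

The untreated sources together contribute 10^(77/10) = 5.012e+07, i.e. 77.00 dB.
To meet 85 dB overall, the treated refrigeration condenser may contribute at most 10^(85/10) − 5.012e+07 = 2.661e+08, i.e. 84.25 dB.
Required insertion loss = 89 − 84.25 = 4.75 dB.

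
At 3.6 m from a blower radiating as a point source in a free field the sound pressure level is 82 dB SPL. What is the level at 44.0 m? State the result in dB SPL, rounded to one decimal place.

For a point source, L₂ = L₁ − 20·log₁₀(r₂/r₁).
L₂ = 82 − 20·log₁₀(44.0/3.6) = 82 − 21.743 = 60.26 dB SPL.

60.3 dB SPL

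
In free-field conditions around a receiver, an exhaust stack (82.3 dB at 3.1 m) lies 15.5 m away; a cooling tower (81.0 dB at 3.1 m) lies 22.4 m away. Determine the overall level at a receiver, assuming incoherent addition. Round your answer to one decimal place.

First find each source's level at the receiver (point-source: −20·log₁₀(r/r_ref)), then combine on an intensity basis.
exhaust stack: 82.3 − 20·log₁₀(15.5/3.1) = 82.3 − 13.98 = 68.32 dB.
cooling tower: 81.0 − 20·log₁₀(22.4/3.1) = 81.0 − 17.18 = 63.82 dB.
Σ 10^(L/10) = 9.204e+06 → L_total = 10·log₁₀(9.204e+06) = 69.64 dB.

69.6 dB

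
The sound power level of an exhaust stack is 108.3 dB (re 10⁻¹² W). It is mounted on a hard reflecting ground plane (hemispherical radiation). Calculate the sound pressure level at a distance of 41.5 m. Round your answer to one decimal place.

L_p = L_w − 10·log₁₀(2π·r²) with r = 41.5 m.
2π·r² = 1.082e+04 m², 10·log₁₀ of that is 40.343 dB.
L_p = 108.3 − 40.343 = 67.96 dB.

68.0 dB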